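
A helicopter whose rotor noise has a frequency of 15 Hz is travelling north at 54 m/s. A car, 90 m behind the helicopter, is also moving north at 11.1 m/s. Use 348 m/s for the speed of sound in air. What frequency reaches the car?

The car is behind, so the helicopter is moving away from it while the car is moving toward the helicopter.
General Doppler shift: f' = f · (v + v_o)/(v + v_s).
f' = 15 × (348 + 11.1)/(348 + 54) = 15 × 359.1/402 ≈ 13.4 Hz.

13.4 Hz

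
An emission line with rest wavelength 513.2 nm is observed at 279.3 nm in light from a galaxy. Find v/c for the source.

0.543

λ'/λ₀ = 0.5442 < 1 (blueshift), so the source is approaching.
λ'/λ₀ = √((1 − β)/(1 + β)) for an approaching source ⇒ β = (1 − r²)/(1 + r²) with r = λ'/λ₀.
β = (1 − 0.2962)/(1 + 0.2962) ≈ 0.543.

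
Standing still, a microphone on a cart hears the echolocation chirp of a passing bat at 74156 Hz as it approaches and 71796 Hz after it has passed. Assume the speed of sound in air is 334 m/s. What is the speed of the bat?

5.4 m/s

f₁/f₂ = (v + v_s)/(v − v_s), so v_s = v · (f₁ − f₂)/(f₁ + f₂).
v_s = 334 × (74156 − 71796)/(74156 + 71796) = 334 × 2360/145952 ≈ 5.4 m/s.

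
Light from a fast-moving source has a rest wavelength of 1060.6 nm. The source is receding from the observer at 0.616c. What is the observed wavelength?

2175.7 nm

Relativistic Doppler for wavelength: λ' = λ₀ · √((1 + β)/(1 − β)).
λ' = 1060.6 × √(1.6160/0.3840) = 1060.6 × 2.05142 ≈ 2175.7 nm.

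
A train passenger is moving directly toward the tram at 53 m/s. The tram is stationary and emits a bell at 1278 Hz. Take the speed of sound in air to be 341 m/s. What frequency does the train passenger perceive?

1477 Hz

Only the observer moves, toward the source, so f' = f · (v + v_o)/v.
f' = 1278 × (341 + 53)/341 = 1278 × 394/341 ≈ 1477 Hz.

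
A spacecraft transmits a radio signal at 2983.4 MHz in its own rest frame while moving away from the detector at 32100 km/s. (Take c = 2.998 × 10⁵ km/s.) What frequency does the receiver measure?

2679.4 MHz

β = v/c = 32100/299800 = 0.1071.
Relativistic Doppler for frequency: f' = f₀ · √((1 − β)/(1 + β)).
f' = 2983.4 × √(0.8929/1.1071) = 2983.4 × 0.89809 ≈ 2679.4 MHz.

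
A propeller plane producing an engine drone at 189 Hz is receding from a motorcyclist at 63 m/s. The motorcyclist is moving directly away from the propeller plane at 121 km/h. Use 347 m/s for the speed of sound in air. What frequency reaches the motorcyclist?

144 Hz

121 km/h = 33.61 m/s.
Both move, so f' = f · (v − v_o)/(v + v_s).
f' = 189 × (347 − 33.61)/(347 + 63) = 189 × 313.39/410 ≈ 144 Hz.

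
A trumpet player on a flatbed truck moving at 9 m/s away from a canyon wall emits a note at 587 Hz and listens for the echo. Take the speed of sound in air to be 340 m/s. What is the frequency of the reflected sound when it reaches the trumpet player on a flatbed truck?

The canyon wall receives the sound from a moving source: f₁ = f₀ · v/(v + v_e) = 587 × 340/349 ≈ 572 Hz.
On the return leg the trumpet player on a flatbed truck is a moving observer: f₂ = f₁ · (v − v_e)/v = 572 × 331/340 ≈ 557 Hz.
Equivalently f₂ = f₀ · (v − v_e)/(v + v_e).

557 Hz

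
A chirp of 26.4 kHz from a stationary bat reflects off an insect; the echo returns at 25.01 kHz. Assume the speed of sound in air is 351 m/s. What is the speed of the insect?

9.5 m/s

Double Doppler shift off a moving reflector: f₂ = f₀ · (v + u)/(v − u) (u > 0 toward emitter).
Rearranging, u = v · (f₂ − f₀)/(f₂ + f₀) = 351 × -1.39/51.41 ≈ -9.5 m/s.
So the insect is moving at 9.5 m/s away from the emitter.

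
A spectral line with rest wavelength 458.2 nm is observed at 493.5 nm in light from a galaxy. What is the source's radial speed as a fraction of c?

0.074

λ'/λ₀ = 1.0770 > 1 (redshift), so the source is receding.
λ'/λ₀ = √((1 + β)/(1 − β)) for a receding source ⇒ β = (r² − 1)/(r² + 1) with r = λ'/λ₀.
β = (1.1600 − 1)/(1.1600 + 1) ≈ 0.074.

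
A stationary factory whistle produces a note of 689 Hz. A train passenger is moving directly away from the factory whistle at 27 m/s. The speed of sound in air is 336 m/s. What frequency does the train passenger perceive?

634 Hz

Only the observer moves, away from the source, so f' = f · (v − v_o)/v.
f' = 689 × (336 − 27)/336 = 689 × 309/336 ≈ 634 Hz.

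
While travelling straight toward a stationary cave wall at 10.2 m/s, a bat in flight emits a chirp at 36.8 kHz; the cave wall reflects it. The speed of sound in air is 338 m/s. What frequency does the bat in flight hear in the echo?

The cave wall receives the sound from a moving source: f₁ = f₀ · v/(v − v_e) = 36.8 × 338/327.8 ≈ 37.9 kHz.
On the return leg the bat in flight is a moving observer: f₂ = f₁ · (v + v_e)/v = 37.9 × 348.2/338 ≈ 39.1 kHz.
Equivalently f₂ = f₀ · (v + v_e)/(v − v_e).

39.1 kHz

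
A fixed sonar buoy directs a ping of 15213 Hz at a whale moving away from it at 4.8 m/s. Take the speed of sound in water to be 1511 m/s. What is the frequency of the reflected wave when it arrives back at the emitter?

15117 Hz

The whale first receives the wave as a moving observer: f₁ = f₀ · (v − u)/v = 15213 × (1511 − 4.8)/1511 ≈ 15165 Hz.
The reflection then acts as a moving source: f₂ = f₁ · v/(v + u) ≈ 15117 Hz.
Equivalently f₂ = f₀ · (v − u)/(v + u).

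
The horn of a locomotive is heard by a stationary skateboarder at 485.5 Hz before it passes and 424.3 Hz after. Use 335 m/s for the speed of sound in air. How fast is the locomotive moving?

22.5 m/s

f₁/f₂ = (v + v_s)/(v − v_s), so v_s = v · (f₁ − f₂)/(f₁ + f₂).
v_s = 335 × (485.5 − 424.3)/(485.5 + 424.3) = 335 × 61.2/909.8 ≈ 22.5 m/s.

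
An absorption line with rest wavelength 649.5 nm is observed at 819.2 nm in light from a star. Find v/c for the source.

λ'/λ₀ = 1.2613 > 1 (redshift), so the source is receding.
λ'/λ₀ = √((1 + β)/(1 − β)) for a receding source ⇒ β = (r² − 1)/(r² + 1) with r = λ'/λ₀.
β = (1.5908 − 1)/(1.5908 + 1) ≈ 0.228.

0.228c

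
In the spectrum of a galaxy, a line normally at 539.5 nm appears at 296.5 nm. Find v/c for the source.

λ'/λ₀ = 0.5496 < 1 (blueshift), so the source is approaching.
λ'/λ₀ = √((1 − β)/(1 + β)) for an approaching source ⇒ β = (1 − r²)/(1 + r²) with r = λ'/λ₀.
β = (1 − 0.3020)/(1 + 0.3020) ≈ 0.536.

0.536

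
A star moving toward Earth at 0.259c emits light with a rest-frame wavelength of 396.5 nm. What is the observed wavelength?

304.2 nm

Relativistic Doppler for wavelength: λ' = λ₀ · √((1 − β)/(1 + β)).
λ' = 396.5 × √(0.7410/1.2590) = 396.5 × 0.76718 ≈ 304.2 nm.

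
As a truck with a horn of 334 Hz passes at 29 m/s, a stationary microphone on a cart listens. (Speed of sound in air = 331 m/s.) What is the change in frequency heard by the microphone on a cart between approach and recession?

59.0 Hz

Approaching: f₁ = f · v/(v − v_s) = 334 × 331/302 ≈ 366.1 Hz.
Receding: f₂ = f · v/(v + v_s) = 334 × 331/360 ≈ 307.1 Hz.
Drop: f₁ − f₂ = 2f·v·v_s/(v² − v_s²) = 2 × 334 × 331 × 29/(331² − 29²) ≈ 59.0 Hz.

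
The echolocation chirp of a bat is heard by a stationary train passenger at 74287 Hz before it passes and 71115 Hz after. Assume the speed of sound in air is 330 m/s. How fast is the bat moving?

f₁/f₂ = (v + v_s)/(v − v_s), so v_s = v · (f₁ − f₂)/(f₁ + f₂).
v_s = 330 × (74287 − 71115)/(74287 + 71115) = 330 × 3172/145402 ≈ 7.2 m/s.

7.2 m/s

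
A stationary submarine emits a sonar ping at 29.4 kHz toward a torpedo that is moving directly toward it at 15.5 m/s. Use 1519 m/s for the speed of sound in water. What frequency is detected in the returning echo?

The torpedo first receives the wave as a moving observer: f₁ = f₀ · (v + u)/v = 29.4 × (1519 + 15.5)/1519 ≈ 29.7 kHz.
The reflection then acts as a moving source: f₂ = f₁ · v/(v − u) ≈ 30.0 kHz.

30.0 kHz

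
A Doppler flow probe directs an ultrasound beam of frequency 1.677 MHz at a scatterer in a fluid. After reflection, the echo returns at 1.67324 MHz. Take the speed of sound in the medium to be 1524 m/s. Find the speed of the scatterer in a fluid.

Double Doppler shift off a moving reflector: f₂ = f₀ · (v + u)/(v − u) (u > 0 toward emitter).
Rearranging, u = v · (f₂ − f₀)/(f₂ + f₀) = 1524 × -0.00376/3.35024 ≈ -1.71 m/s.
So the scatterer in a fluid is moving at 1.71 m/s away from the emitter.

1.71 m/s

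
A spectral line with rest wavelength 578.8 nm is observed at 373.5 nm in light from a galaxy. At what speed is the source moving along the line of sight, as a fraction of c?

0.412

λ'/λ₀ = 0.6453 < 1 (blueshift), so the source is approaching.
λ'/λ₀ = √((1 − β)/(1 + β)) for an approaching source ⇒ β = (1 − r²)/(1 + r²) with r = λ'/λ₀.
β = (1 − 0.4164)/(1 + 0.4164) ≈ 0.412.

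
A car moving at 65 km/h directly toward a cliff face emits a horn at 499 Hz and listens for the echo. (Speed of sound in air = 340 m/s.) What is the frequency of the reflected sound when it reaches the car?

555 Hz

65 km/h = 18.06 m/s.
The cliff face receives the sound from a moving source: f₁ = f₀ · v/(v − v_e) = 499 × 340/321.94 ≈ 527 Hz.
On the return leg the car is a moving observer: f₂ = f₁ · (v + v_e)/v = 527 × 358.06/340 ≈ 555 Hz.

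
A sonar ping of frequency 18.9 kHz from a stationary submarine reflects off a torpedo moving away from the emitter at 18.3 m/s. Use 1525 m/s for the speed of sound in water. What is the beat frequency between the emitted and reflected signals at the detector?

448 Hz

The torpedo first receives the wave as a moving observer: f₁ = f₀ · (v − u)/v = 18.9 × (1525 − 18.3)/1525 ≈ 18.673 kHz.
On reflection it acts as a source moving away from the stationary detector: f₂ = f₁ · v/(v + u) = 18.673 × 1525/1543.3 ≈ 18.452 kHz.
Equivalently f₂ = f₀ · (v − u)/(v + u).
Beat frequency (with f₀ = 18900 Hz): |f₂ − f₀| = 2u·f₀/(v + u) = 2 × 18.3 × 18900/1543.3 ≈ 448 Hz.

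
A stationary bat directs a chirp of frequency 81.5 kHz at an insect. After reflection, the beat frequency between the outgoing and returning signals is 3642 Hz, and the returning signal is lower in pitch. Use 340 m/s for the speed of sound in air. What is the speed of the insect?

7.8 m/s

Double Doppler shift off a moving reflector: f₂ = f₀ · (v + u)/(v − u) (u > 0 toward emitter).
Returning signal is lower, so f₂ = f₀ − Δf = 81500 − 3642 = 77858 Hz.
Rearranging, u = v · (f₂ − f₀)/(f₂ + f₀) = 340 × -3642/159358 ≈ -7.8 m/s.
So the insect is moving at 7.8 m/s away from the emitter.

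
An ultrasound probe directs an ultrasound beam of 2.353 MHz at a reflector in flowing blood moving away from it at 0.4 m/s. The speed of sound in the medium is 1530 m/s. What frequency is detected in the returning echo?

2.352 MHz

At the reflector in flowing blood (a moving observer), f₁ = f₀ · (v − u)/v = 2.353 × 1529.6/1530 ≈ 2.352 MHz.
On reflection it acts as a source moving away from the stationary detector: f₂ = f₁ · v/(v + u) = 2.352 × 1530/1530.4 ≈ 2.352 MHz.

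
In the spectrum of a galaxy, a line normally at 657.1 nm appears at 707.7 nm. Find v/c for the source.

0.074

λ'/λ₀ = 1.0770 > 1 (redshift), so the source is receding.
λ'/λ₀ = √((1 + β)/(1 − β)) for a receding source ⇒ β = (r² − 1)/(r² + 1) with r = λ'/λ₀.
β = (1.1599 − 1)/(1.1599 + 1) ≈ 0.074.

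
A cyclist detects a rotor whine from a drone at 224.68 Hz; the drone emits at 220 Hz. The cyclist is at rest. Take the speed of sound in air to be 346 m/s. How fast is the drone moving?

7.2 m/s

f' > f, so the drone is approaching.
f' = f · v/(v − v_s) ⇒ v_s = v · |1 − f/f'|.
v_s = 346 × |1 − 220/224.68| = 346 × 0.02083 ≈ 7.2 m/s.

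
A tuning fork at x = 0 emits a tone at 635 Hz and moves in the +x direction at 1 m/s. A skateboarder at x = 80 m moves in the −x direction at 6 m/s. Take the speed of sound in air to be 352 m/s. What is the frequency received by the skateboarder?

The observer lies on the +x side, so the source is heading toward the observer and the observer is heading toward the source.
Both move, so f' = f · (v + v_o)/(v − v_s).
f' = 635 × (352 + 6)/(352 − 1) = 635 × 358/351 ≈ 648 Hz.

648 Hz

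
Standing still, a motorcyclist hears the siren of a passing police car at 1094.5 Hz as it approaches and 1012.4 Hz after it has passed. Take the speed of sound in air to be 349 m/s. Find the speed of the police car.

13.6 m/s

f₁/f₂ = (v + v_s)/(v − v_s), so v_s = v · (f₁ − f₂)/(f₁ + f₂).
v_s = 349 × (1094.5 − 1012.4)/(1094.5 + 1012.4) = 349 × 82.1/2106.9 ≈ 13.6 m/s.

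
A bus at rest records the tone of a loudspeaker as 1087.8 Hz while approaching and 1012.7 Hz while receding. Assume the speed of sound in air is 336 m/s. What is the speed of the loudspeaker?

f₁/f₂ = (v + v_s)/(v − v_s), so v_s = v · (f₁ − f₂)/(f₁ + f₂).
v_s = 336 × (1087.8 − 1012.7)/(1087.8 + 1012.7) = 336 × 75.1/2100.5 ≈ 12.0 m/s.

12.0 m/s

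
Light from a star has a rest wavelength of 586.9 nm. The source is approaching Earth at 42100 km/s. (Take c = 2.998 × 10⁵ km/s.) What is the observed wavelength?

β = v/c = 42100/299800 = 0.1404.
Relativistic Doppler for wavelength: λ' = λ₀ · √((1 − β)/(1 + β)).
λ' = 586.9 × √(0.8596/1.1404) = 586.9 × 0.86818 ≈ 509.5 nm.

509.5 nm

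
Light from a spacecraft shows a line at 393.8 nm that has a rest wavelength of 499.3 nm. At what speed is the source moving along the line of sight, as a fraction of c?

0.233c

λ'/λ₀ = 0.7887 < 1 (blueshift), so the source is approaching.
λ'/λ₀ = √((1 − β)/(1 + β)) for an approaching source ⇒ β = (1 − r²)/(1 + r²) with r = λ'/λ₀.
β = (1 − 0.6221)/(1 + 0.6221) ≈ 0.233.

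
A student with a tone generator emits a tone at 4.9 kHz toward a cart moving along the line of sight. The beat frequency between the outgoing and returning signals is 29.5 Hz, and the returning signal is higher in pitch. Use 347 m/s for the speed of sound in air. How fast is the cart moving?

Double Doppler shift off a moving reflector: f₂ = f₀ · (v + u)/(v − u) (u > 0 toward emitter).
Returning signal is higher, so f₂ = f₀ + Δf = 4900 + 29.5 = 4929.5 Hz.
Rearranging, u = v · (f₂ − f₀)/(f₂ + f₀) = 347 × 29.5/9829.5 ≈ 1.04 m/s.
So the cart is moving at 1.04 m/s toward the emitter.

1.04 m/s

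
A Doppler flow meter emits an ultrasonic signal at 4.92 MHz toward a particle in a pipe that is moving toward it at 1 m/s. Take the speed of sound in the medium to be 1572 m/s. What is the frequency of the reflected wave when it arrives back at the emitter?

4.926 MHz

At the particle in a pipe (a moving observer), f₁ = f₀ · (v + u)/v = 4.92 × 1573/1572 ≈ 4.923 MHz.
On reflection it acts as a source moving toward the stationary detector: f₂ = f₁ · v/(v − u) = 4.923 × 1572/1571 ≈ 4.926 MHz.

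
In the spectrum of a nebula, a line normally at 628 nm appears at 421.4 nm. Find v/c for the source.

0.379

λ'/λ₀ = 0.6710 < 1 (blueshift), so the source is approaching.
λ'/λ₀ = √((1 − β)/(1 + β)) for an approaching source ⇒ β = (1 − r²)/(1 + r²) with r = λ'/λ₀.
β = (1 − 0.4503)/(1 + 0.4503) ≈ 0.379.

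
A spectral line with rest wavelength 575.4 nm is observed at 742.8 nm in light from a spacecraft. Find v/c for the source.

0.250

λ'/λ₀ = 1.2909 > 1 (redshift), so the source is receding.
λ'/λ₀ = √((1 + β)/(1 − β)) for a receding source ⇒ β = (r² − 1)/(r² + 1) with r = λ'/λ₀.
β = (1.6665 − 1)/(1.6665 + 1) ≈ 0.250.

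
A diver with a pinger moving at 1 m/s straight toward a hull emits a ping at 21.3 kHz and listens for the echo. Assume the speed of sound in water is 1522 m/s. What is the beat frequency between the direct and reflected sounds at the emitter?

The hull receives the sound from a moving source: f₁ = f₀ · v/(v − v_e) = 21.3 × 1522/1521 ≈ 21.3140 kHz.
On the return leg the diver with a pinger is a moving observer: f₂ = f₁ · (v + v_e)/v = 21.3140 × 1523/1522 ≈ 21.3280 kHz.
Equivalently f₂ = f₀ · (v + v_e)/(v − v_e).
Beat against the emitted tone (with f₀ = 21300 Hz): |f₂ − f₀| = 2v_e·f₀/(v − v_e) = 2 × 1 × 21300/1521 ≈ 28.0 Hz.

28.0 Hz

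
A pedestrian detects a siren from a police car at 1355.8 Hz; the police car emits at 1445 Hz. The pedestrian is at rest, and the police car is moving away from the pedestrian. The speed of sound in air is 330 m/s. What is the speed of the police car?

21.7 m/s

f' = f · v/(v + v_s) ⇒ v_s = v · |1 − f/f'|.
v_s = 330 × |1 − 1445/1355.8| = 330 × 0.06579 ≈ 21.7 m/s.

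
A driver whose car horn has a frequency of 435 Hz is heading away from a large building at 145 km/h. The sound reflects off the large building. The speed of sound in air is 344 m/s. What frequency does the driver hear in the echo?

344 Hz

145 km/h = 40.28 m/s.
The large building receives the sound from a moving source: f₁ = f₀ · v/(v + v_e) = 435 × 344/384.28 ≈ 389 Hz.
On the return leg the driver is a moving observer: f₂ = f₁ · (v − v_e)/v = 389 × 303.72/344 ≈ 344 Hz.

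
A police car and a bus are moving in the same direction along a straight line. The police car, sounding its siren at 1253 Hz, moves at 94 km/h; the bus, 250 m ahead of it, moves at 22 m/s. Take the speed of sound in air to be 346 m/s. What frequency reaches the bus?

1269 Hz

94 km/h = 26.11 m/s.
The bus is ahead, so the police car is moving toward it while the bus is moving away from the police car.
General Doppler shift: f' = f · (v − v_o)/(v − v_s).
f' = 1253 × (346 − 22)/(346 − 26.11) = 1253 × 324/319.89 ≈ 1269 Hz.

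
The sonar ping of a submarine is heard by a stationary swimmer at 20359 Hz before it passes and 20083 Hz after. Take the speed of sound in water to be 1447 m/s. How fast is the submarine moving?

9.9 m/s

f₁/f₂ = (v + v_s)/(v − v_s), so v_s = v · (f₁ − f₂)/(f₁ + f₂).
v_s = 1447 × (20359 − 20083)/(20359 + 20083) = 1447 × 276/40442 ≈ 9.9 m/s.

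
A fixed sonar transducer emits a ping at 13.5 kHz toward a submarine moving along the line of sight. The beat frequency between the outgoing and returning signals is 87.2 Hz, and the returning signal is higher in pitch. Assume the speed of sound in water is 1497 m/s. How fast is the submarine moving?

Double Doppler shift off a moving reflector: f₂ = f₀ · (v + u)/(v − u) (u > 0 toward emitter).
Returning signal is higher, so f₂ = f₀ + Δf = 13500 + 87.2 = 13587.2 Hz.
Rearranging, u = v · (f₂ − f₀)/(f₂ + f₀) = 1497 × 87.2/27087.2 ≈ 4.8 m/s.
So the submarine is moving at 4.8 m/s toward the emitter.

4.8 m/s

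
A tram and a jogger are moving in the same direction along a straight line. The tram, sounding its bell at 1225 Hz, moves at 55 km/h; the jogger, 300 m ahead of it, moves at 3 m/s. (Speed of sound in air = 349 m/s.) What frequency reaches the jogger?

55 km/h = 15.28 m/s.
The jogger is ahead, so the tram is moving toward it while the jogger is moving away from the tram.
General Doppler shift: f' = f · (v − v_o)/(v − v_s).
f' = 1225 × (349 − 3)/(349 − 15.28) = 1225 × 346/333.72 ≈ 1270 Hz.

1270 Hz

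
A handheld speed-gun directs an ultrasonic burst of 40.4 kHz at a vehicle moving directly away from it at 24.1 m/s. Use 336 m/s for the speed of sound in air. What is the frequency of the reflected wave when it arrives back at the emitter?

The vehicle first receives the wave as a moving observer: f₁ = f₀ · (v − u)/v = 40.4 × (336 − 24.1)/336 ≈ 37.5 kHz.
On reflection it acts as a source moving away from the stationary detector: f₂ = f₁ · v/(v + u) = 37.5 × 336/360.1 ≈ 35.0 kHz.

35.0 kHz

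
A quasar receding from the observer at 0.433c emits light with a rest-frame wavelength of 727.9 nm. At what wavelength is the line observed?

1157.2 nm

Relativistic Doppler for wavelength: λ' = λ₀ · √((1 + β)/(1 − β)).
λ' = 727.9 × √(1.4330/0.5670) = 727.9 × 1.58976 ≈ 1157.2 nm.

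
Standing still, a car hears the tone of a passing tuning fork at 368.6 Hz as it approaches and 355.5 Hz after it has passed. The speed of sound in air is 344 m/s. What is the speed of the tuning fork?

6.2 m/s

f₁/f₂ = (v + v_s)/(v − v_s), so v_s = v · (f₁ − f₂)/(f₁ + f₂).
v_s = 344 × (368.6 − 355.5)/(368.6 + 355.5) = 344 × 13.1/724.1 ≈ 6.2 m/s.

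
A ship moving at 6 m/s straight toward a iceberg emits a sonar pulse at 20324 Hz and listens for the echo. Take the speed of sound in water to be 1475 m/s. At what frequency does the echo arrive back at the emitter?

20490 Hz

The iceberg receives the sound from a moving source: f₁ = f₀ · v/(v − v_e) = 20324 × 1475/1469 ≈ 20407 Hz.
On the return leg the ship is a moving observer: f₂ = f₁ · (v + v_e)/v = 20407 × 1481/1475 ≈ 20490 Hz.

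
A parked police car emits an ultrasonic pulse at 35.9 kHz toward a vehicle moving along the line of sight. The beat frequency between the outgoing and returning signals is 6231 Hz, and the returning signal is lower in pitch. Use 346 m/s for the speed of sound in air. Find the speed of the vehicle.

33 m/s

Double Doppler shift off a moving reflector: f₂ = f₀ · (v + u)/(v − u) (u > 0 toward emitter).
Returning signal is lower, so f₂ = f₀ − Δf = 35900 − 6231 = 29669 Hz.
Rearranging, u = v · (f₂ − f₀)/(f₂ + f₀) = 346 × -6231/65569 ≈ -33 m/s.
So the vehicle is moving at 33 m/s away from the emitter.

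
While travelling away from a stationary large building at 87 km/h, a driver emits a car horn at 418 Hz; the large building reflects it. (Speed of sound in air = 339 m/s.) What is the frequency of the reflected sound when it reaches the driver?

87 km/h = 24.17 m/s.
The large building receives the sound from a moving source: f₁ = f₀ · v/(v + v_e) = 418 × 339/363.17 ≈ 390 Hz.
On the return leg the driver is a moving observer: f₂ = f₁ · (v − v_e)/v = 390 × 314.83/339 ≈ 362 Hz.

362 Hz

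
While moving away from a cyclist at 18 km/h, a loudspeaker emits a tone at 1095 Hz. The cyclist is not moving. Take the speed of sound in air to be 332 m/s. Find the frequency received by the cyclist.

18 km/h = 5 m/s.
With the source moving away from a stationary observer, f' = f · v/(v + v_s).
f' = 1095 × 332/(332 + 5) = 1095 × 332/337 ≈ 1079 Hz.

1079 Hz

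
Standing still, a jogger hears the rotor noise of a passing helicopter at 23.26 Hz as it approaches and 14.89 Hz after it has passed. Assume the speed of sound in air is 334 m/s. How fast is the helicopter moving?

73 m/s

f₁/f₂ = (v + v_s)/(v − v_s), so v_s = v · (f₁ − f₂)/(f₁ + f₂).
v_s = 334 × (23.26 − 14.89)/(23.26 + 14.89) = 334 × 8.37/38.15 ≈ 73 m/s.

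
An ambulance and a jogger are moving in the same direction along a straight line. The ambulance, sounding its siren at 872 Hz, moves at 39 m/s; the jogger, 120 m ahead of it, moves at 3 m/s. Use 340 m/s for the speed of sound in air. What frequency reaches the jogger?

The jogger is ahead, so the ambulance is moving toward it while the jogger is moving away from the ambulance.
With source approaching and observer receding, f' = f · (v − v_o)/(v − v_s).
f' = 872 × (340 − 3)/(340 − 39) = 872 × 337/301 ≈ 976 Hz.

976 Hz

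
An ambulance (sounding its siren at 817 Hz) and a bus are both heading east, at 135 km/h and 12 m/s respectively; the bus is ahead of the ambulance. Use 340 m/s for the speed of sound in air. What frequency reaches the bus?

135 km/h = 37.5 m/s.
The bus is ahead, so the ambulance is moving toward it while the bus is moving away from the ambulance.
Both move, so f' = f · (v − v_o)/(v − v_s).
f' = 817 × (340 − 12)/(340 − 37.5) = 817 × 328/302.5 ≈ 886 Hz.

886 Hz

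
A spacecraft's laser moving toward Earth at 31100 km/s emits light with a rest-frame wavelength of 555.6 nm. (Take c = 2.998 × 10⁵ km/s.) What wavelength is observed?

500.7 nm

β = v/c = 31100/299800 = 0.1037.
Relativistic Doppler for wavelength: λ' = λ₀ · √((1 − β)/(1 + β)).
λ' = 555.6 × √(0.8963/1.1037) = 555.6 × 0.90113 ≈ 500.7 nm.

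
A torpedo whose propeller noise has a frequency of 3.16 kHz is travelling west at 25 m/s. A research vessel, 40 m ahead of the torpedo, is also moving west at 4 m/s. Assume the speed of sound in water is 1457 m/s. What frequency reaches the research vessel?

3.21 kHz

The research vessel is ahead, so the torpedo is moving toward it while the research vessel is moving away from the torpedo.
Both move, so f' = f · (v − v_o)/(v − v_s).
f' = 3.16 × (1457 − 4)/(1457 − 25) = 3.16 × 1453/1432 ≈ 3.21 kHz.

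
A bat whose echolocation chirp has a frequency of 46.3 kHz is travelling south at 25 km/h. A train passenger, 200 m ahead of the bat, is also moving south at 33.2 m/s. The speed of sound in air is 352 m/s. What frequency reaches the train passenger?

25 km/h = 6.944 m/s.
The train passenger is ahead, so the bat is moving toward it while the train passenger is moving away from the bat.
Both move, so f' = f · (v − v_o)/(v − v_s).
f' = 46.3 × (352 − 33.2)/(352 − 6.944) = 46.3 × 318.8/345.06 ≈ 42.8 kHz.

42.8 kHz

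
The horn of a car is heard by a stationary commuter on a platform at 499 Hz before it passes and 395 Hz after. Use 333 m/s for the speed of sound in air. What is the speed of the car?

f₁/f₂ = (v + v_s)/(v − v_s), so v_s = v · (f₁ − f₂)/(f₁ + f₂).
v_s = 333 × (499 − 395)/(499 + 395) = 333 × 104/894 ≈ 39 m/s.

39 m/s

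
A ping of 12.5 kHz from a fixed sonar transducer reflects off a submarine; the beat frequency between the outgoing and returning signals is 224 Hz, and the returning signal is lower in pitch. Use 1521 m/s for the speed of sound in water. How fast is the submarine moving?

13.8 m/s

Double Doppler shift off a moving reflector: f₂ = f₀ · (v + u)/(v − u) (u > 0 toward emitter).
Returning signal is lower, so f₂ = f₀ − Δf = 12500 − 224 = 12276 Hz.
Rearranging, u = v · (f₂ − f₀)/(f₂ + f₀) = 1521 × -224/24776 ≈ -13.8 m/s.
So the submarine is moving at 13.8 m/s away from the emitter.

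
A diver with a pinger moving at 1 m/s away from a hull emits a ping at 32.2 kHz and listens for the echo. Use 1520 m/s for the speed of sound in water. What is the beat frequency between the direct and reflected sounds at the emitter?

The hull receives the sound from a moving source: f₁ = f₀ · v/(v + v_e) = 32.2 × 1520/1521 ≈ 32.1788 kHz.
On the return leg the diver with a pinger is a moving observer: f₂ = f₁ · (v − v_e)/v = 32.1788 × 1519/1520 ≈ 32.1577 kHz.
Equivalently f₂ = f₀ · (v − v_e)/(v + v_e).
Beat against the emitted tone (with f₀ = 32200 Hz): |f₂ − f₀| = 2v_e·f₀/(v + v_e) = 2 × 1 × 32200/1521 ≈ 42.3 Hz.

42.3 Hz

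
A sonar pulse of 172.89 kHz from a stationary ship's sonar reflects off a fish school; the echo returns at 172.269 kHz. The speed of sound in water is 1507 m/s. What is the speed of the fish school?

2.71 m/s

Double Doppler shift off a moving reflector: f₂ = f₀ · (v + u)/(v − u) (u > 0 toward emitter).
Rearranging, u = v · (f₂ − f₀)/(f₂ + f₀) = 1507 × -0.621/345.159 ≈ -2.71 m/s.
So the fish school is moving at 2.71 m/s away from the emitter.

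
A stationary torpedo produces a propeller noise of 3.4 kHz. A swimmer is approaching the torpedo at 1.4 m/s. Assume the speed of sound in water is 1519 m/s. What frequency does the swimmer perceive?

3.40 kHz

Only the observer moves, toward the source, so f' = f · (v + v_o)/v.
f' = 3.4 × (1519 + 1.4)/1519 = 3.4 × 1520.4/1519 ≈ 3.40 kHz.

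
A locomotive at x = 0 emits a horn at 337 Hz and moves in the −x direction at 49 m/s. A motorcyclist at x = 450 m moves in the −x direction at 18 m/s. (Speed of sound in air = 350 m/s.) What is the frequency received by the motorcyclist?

311 Hz

The observer lies on the +x side, so the source is heading away from the observer and the observer is heading toward the source.
Both move, so f' = f · (v + v_o)/(v + v_s).
f' = 337 × (350 + 18)/(350 + 49) = 337 × 368/399 ≈ 311 Hz.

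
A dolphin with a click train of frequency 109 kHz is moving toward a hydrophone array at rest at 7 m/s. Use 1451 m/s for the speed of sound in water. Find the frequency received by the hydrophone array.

109.5 kHz

Only the source moves, toward the listener, so f' = f · v/(v − v_s).
f' = 109 × 1451/(1451 − 7) = 109 × 1451/1444 ≈ 109.5 kHz.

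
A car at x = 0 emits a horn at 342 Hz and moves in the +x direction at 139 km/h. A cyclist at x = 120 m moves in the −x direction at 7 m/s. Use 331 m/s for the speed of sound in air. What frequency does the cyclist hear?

395 Hz

139 km/h = 38.61 m/s.
The observer lies on the +x side, so the source is heading toward the observer and the observer is heading toward the source.
Both move, so f' = f · (v + v_o)/(v − v_s).
f' = 342 × (331 + 7)/(331 − 38.61) = 342 × 338/292.39 ≈ 395 Hz.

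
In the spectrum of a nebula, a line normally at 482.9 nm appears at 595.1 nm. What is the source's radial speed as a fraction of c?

λ'/λ₀ = 1.2323 > 1 (redshift), so the source is receding.
λ'/λ₀ = √((1 + β)/(1 − β)) for a receding source ⇒ β = (r² − 1)/(r² + 1) with r = λ'/λ₀.
β = (1.5187 − 1)/(1.5187 + 1) ≈ 0.206.

0.206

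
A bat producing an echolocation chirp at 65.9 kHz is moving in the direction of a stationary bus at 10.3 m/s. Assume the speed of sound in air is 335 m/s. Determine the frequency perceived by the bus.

68.0 kHz

With the source moving toward a stationary observer, f' = f · v/(v − v_s).
f' = 65.9 × 335/(335 − 10.3) = 65.9 × 335/324.7 ≈ 68.0 kHz.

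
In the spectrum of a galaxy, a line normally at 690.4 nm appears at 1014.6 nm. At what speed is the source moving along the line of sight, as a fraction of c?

0.367c

λ'/λ₀ = 1.4696 > 1 (redshift), so the source is receding.
λ'/λ₀ = √((1 + β)/(1 − β)) for a receding source ⇒ β = (r² − 1)/(r² + 1) with r = λ'/λ₀.
β = (2.1597 − 1)/(2.1597 + 1) ≈ 0.367.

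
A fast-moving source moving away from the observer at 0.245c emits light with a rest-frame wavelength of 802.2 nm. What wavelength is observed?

1030.1 nm

Relativistic Doppler for wavelength: λ' = λ₀ · √((1 + β)/(1 − β)).
λ' = 802.2 × √(1.2450/0.7550) = 802.2 × 1.28414 ≈ 1030.1 nm.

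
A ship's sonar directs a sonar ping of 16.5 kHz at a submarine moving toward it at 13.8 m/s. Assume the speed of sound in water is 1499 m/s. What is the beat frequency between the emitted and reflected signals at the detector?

At the submarine (a moving observer), f₁ = f₀ · (v + u)/v = 16.5 × 1512.8/1499 ≈ 16.652 kHz.
On reflection it acts as a source moving toward the stationary detector: f₂ = f₁ · v/(v − u) = 16.652 × 1499/1485.2 ≈ 16.807 kHz.
Beat frequency (with f₀ = 16500 Hz): |f₂ − f₀| = 2u·f₀/(v − u) = 2 × 13.8 × 16500/1485.2 ≈ 307 Hz.

307 Hz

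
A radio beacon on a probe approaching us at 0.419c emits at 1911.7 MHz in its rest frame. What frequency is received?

Relativistic Doppler for frequency: f' = f₀ · √((1 + β)/(1 − β)).
f' = 1911.7 × √(1.4190/0.5810) = 1911.7 × 1.56280 ≈ 2987.6 MHz.

2987.6 MHz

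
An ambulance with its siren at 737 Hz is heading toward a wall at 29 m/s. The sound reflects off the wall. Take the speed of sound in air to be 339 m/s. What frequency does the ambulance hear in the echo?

875 Hz

The wall receives the sound from a moving source: f₁ = f₀ · v/(v − v_e) = 737 × 339/310 ≈ 806 Hz.
On the return leg the ambulance is a moving observer: f₂ = f₁ · (v + v_e)/v = 806 × 368/339 ≈ 875 Hz.
Equivalently f₂ = f₀ · (v + v_e)/(v − v_e).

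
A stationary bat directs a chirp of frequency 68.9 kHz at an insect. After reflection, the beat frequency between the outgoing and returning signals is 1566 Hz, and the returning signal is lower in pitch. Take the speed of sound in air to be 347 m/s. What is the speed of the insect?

4.0 m/s

Double Doppler shift off a moving reflector: f₂ = f₀ · (v + u)/(v − u) (u > 0 toward emitter).
Returning signal is lower, so f₂ = f₀ − Δf = 68900 − 1566 = 67334 Hz.
Rearranging, u = v · (f₂ − f₀)/(f₂ + f₀) = 347 × -1566/136234 ≈ -4.0 m/s.
So the insect is moving at 4.0 m/s away from the emitter.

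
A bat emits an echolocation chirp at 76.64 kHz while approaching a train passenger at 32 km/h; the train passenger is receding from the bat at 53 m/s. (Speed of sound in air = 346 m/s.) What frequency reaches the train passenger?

66.6 kHz

32 km/h = 8.889 m/s.
With source approaching and observer receding, f' = f · (v − v_o)/(v − v_s).
f' = 76.64 × (346 − 53)/(346 − 8.889) = 76.64 × 293/337.11 ≈ 66.6 kHz.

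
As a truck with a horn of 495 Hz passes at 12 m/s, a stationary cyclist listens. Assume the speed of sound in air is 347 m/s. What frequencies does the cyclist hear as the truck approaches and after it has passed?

Approaching: f₁ = f · v/(v − v_s) = 495 × 347/335 ≈ 513 Hz.
Receding: f₂ = f · v/(v + v_s) = 495 × 347/359 ≈ 478 Hz.

513 Hz approaching; 478 Hz receding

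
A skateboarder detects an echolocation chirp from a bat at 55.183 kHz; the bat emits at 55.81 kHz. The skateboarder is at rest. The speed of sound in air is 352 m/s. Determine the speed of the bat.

4.0 m/s

f' < f, so the bat is receding.
f' = f · v/(v + v_s) ⇒ v_s = v · |1 − f/f'|.
v_s = 352 × |1 − 55.81/55.183| = 352 × 0.01136 ≈ 4.0 m/s.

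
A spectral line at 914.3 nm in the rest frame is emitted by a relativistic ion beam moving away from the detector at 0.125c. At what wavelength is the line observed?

1036.7 nm

Relativistic Doppler for wavelength: λ' = λ₀ · √((1 + β)/(1 − β)).
λ' = 914.3 × √(1.1250/0.8750) = 914.3 × 1.13389 ≈ 1036.7 nm.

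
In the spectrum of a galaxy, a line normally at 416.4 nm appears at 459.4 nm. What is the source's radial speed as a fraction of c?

0.098

λ'/λ₀ = 1.1033 > 1 (redshift), so the source is receding.
λ'/λ₀ = √((1 + β)/(1 − β)) for a receding source ⇒ β = (r² − 1)/(r² + 1) with r = λ'/λ₀.
β = (1.2172 − 1)/(1.2172 + 1) ≈ 0.098.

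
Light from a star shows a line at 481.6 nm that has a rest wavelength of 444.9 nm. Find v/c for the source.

0.079c

λ'/λ₀ = 1.0825 > 1 (redshift), so the source is receding.
λ'/λ₀ = √((1 + β)/(1 − β)) for a receding source ⇒ β = (r² − 1)/(r² + 1) with r = λ'/λ₀.
β = (1.1718 − 1)/(1.1718 + 1) ≈ 0.079.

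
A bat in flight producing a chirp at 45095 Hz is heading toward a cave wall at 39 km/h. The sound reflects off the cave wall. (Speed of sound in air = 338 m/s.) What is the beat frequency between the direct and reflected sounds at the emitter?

39 km/h = 10.83 m/s.
The cave wall receives the sound from a moving source: f₁ = f₀ · v/(v − v_e) = 45095 × 338/327.17 ≈ 46588 Hz.
On the return leg the bat in flight is a moving observer: f₂ = f₁ · (v + v_e)/v = 46588 × 348.83/338 ≈ 48081 Hz.
Equivalently f₂ = f₀ · (v + v_e)/(v − v_e).
Beat against the emitted tone: |f₂ − f₀| = 2v_e·f₀/(v − v_e) = 2 × 10.83 × 45095/327.17 ≈ 2986 Hz.

2986 Hz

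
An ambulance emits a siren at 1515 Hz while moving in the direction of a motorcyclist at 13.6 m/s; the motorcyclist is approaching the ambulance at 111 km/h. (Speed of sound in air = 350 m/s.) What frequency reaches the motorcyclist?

1715 Hz

111 km/h = 30.83 m/s.
General Doppler shift: f' = f · (v + v_o)/(v − v_s).
f' = 1515 × (350 + 30.83)/(350 − 13.6) = 1515 × 380.83/336.4 ≈ 1715 Hz.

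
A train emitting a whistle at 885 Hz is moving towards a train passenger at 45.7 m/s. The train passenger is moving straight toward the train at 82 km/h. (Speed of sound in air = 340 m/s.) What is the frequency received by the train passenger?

82 km/h = 22.78 m/s.
With source approaching and observer approaching, f' = f · (v + v_o)/(v − v_s).
f' = 885 × (340 + 22.78)/(340 − 45.7) = 885 × 362.78/294.3 ≈ 1091 Hz.

1091 Hz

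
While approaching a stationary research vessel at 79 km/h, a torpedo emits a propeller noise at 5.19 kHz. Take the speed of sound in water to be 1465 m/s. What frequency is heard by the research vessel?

5.27 kHz

79 km/h = 21.94 m/s.
With the source moving toward a stationary observer, f' = f · v/(v − v_s).
f' = 5.19 × 1465/(1465 − 21.94) = 5.19 × 1465/1443 ≈ 5.27 kHz.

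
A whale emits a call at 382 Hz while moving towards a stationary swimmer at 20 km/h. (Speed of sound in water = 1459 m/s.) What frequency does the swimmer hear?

20 km/h = 5.556 m/s.
With the source moving toward a stationary observer, f' = f · v/(v − v_s).
f' = 382 × 1459/(1459 − 5.556) = 382 × 1459/1453 ≈ 383 Hz.

383 Hz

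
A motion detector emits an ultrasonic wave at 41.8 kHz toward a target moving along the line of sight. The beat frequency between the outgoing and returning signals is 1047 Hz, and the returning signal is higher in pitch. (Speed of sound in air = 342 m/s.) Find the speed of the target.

4.2 m/s

Double Doppler shift off a moving reflector: f₂ = f₀ · (v + u)/(v − u) (u > 0 toward emitter).
Returning signal is higher, so f₂ = f₀ + Δf = 41800 + 1047 = 42847 Hz.
Rearranging, u = v · (f₂ − f₀)/(f₂ + f₀) = 342 × 1047/84647 ≈ 4.2 m/s.
So the target is moving at 4.2 m/s toward the emitter.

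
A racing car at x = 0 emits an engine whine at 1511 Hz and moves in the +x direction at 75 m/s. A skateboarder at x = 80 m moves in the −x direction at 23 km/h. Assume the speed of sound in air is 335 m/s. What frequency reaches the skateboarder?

1984 Hz

23 km/h = 6.389 m/s.
The observer lies on the +x side, so the source is heading toward the observer and the observer is heading toward the source.
With source approaching and observer approaching, f' = f · (v + v_o)/(v − v_s).
f' = 1511 × (335 + 6.389)/(335 − 75) = 1511 × 341.39/260 ≈ 1984 Hz.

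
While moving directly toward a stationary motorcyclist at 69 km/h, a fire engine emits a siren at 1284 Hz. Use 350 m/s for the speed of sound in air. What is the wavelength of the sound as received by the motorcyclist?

69 km/h = 19.17 m/s.
With the source moving toward a stationary observer, f' = f · v/(v − v_s).
f' = 1284 × 350/(350 − 19.17) ≈ 1358 Hz.
λ' = v/f' = 350/1358.39 ≈ 25.8 cm.

25.8 cm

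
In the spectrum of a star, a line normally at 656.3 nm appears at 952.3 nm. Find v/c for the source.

λ'/λ₀ = 1.4510 > 1 (redshift), so the source is receding.
λ'/λ₀ = √((1 + β)/(1 − β)) for a receding source ⇒ β = (r² − 1)/(r² + 1) with r = λ'/λ₀.
β = (2.1054 − 1)/(2.1054 + 1) ≈ 0.356.

0.356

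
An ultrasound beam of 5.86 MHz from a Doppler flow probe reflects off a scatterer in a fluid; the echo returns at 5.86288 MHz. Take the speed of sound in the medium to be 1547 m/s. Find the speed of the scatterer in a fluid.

0.38 m/s

Double Doppler shift off a moving reflector: f₂ = f₀ · (v + u)/(v − u) (u > 0 toward emitter).
Rearranging, u = v · (f₂ − f₀)/(f₂ + f₀) = 1547 × 0.00288/11.72288 ≈ 0.38 m/s.
So the scatterer in a fluid is moving at 0.38 m/s toward the emitter.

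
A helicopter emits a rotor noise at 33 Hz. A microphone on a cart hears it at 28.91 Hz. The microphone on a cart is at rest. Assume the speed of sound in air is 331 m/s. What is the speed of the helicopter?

47 m/s

f' < f, so the helicopter is receding.
f' = f · v/(v + v_s) ⇒ v_s = v · |1 − f/f'|.
v_s = 331 × |1 − 33/28.91| = 331 × 0.1415 ≈ 47 m/s.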